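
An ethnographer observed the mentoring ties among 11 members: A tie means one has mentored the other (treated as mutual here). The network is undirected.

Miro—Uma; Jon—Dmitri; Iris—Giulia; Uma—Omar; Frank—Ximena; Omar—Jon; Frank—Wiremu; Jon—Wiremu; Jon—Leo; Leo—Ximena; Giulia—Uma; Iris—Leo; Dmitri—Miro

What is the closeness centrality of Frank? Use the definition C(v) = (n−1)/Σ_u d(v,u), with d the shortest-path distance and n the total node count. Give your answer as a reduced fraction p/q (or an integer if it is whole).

Distances from Frank: Dmitri:3, Giulia:4, Iris:3, Jon:2, Leo:2, Miro:4, Omar:3, Uma:4, Wiremu:1, Ximena:1. Sum = 27.
n = 11, so closeness = 10/27.

10/27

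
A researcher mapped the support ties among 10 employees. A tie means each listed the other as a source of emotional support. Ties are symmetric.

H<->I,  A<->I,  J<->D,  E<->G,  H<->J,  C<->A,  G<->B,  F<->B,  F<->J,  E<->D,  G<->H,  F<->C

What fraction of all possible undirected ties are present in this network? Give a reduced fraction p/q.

4/15

There are 12 edges and 10 nodes, so the maximum possible is C(10,2) = 45.
Density = 12/45 = 4/15.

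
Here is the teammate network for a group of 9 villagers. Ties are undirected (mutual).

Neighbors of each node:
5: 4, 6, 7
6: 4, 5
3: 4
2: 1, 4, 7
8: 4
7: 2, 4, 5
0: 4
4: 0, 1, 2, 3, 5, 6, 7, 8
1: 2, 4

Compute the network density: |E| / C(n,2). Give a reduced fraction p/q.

There are 12 edges and 9 nodes, so the maximum possible is C(9,2) = 36.
Density = 12/36 = 1/3.

1/3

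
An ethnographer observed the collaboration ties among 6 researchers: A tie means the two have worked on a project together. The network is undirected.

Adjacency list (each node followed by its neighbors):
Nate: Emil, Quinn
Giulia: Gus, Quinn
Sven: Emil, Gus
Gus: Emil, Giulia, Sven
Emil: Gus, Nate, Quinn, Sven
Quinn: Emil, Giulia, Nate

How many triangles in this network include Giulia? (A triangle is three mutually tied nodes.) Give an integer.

0

Giulia's neighbors are Gus and Quinn, but none of them are tied to each other, so no triangle contains Giulia.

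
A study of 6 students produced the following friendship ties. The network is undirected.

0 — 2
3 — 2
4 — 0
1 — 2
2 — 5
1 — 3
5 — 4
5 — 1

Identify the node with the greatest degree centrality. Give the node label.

Degrees — 0:2, 1:3, 2:4, 3:2, 4:2, 5:3.
The maximum is 4, attained only by 2.

2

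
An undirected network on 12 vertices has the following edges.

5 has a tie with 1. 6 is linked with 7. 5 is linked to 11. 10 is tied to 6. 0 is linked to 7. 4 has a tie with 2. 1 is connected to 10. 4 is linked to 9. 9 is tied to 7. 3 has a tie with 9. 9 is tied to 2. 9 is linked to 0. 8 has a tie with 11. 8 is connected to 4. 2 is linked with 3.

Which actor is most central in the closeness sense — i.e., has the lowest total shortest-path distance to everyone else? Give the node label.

Farness (sum of distances to all others) for each node — 0:29, 1:34, 2:28, 3:32, 4:25, 5:34, 6:28, 7:25, 8:28, 9:23, 10:31, 11:31.
The smallest farness is 23, for 9, so 9 has the highest closeness.

9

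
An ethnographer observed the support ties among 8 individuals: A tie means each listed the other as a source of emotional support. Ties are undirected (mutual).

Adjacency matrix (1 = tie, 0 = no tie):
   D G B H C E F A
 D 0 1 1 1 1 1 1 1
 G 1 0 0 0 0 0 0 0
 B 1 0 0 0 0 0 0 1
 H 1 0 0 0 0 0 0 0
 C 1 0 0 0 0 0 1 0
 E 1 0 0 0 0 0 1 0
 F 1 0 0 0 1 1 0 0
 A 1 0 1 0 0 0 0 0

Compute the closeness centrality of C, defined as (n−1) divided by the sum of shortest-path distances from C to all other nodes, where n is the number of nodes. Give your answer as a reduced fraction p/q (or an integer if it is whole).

Distances from C: A:2, B:2, D:1, E:2, F:1, G:2, H:2. Sum = 12.
n = 8, so closeness = 7/12.

7/12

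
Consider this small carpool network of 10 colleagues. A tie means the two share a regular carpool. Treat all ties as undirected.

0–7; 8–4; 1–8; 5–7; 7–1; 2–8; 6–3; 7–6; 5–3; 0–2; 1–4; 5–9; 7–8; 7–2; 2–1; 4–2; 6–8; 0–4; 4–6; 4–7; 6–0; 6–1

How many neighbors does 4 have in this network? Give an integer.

4 is directly tied to 0, 1, 2, 6, 7, and 8. That is 6 neighbors, so the degree of 4 is 6.

6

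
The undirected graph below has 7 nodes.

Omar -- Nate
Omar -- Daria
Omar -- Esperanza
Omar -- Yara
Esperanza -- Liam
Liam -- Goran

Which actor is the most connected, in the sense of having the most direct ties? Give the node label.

Degrees — Daria:1, Esperanza:2, Goran:1, Liam:2, Nate:1, Omar:4, Yara:1.
The maximum is 4, attained only by Omar.

Omar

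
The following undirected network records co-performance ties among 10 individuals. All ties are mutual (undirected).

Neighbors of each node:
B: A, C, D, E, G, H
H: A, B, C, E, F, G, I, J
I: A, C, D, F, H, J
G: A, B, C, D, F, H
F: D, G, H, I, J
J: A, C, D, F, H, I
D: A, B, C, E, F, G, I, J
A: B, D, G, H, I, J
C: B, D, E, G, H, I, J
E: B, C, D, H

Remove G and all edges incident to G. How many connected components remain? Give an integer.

G's neighbors (A, B, C, D, F, and H) remain reachable from one another through other ties, so the rest of the network stays in one piece.

1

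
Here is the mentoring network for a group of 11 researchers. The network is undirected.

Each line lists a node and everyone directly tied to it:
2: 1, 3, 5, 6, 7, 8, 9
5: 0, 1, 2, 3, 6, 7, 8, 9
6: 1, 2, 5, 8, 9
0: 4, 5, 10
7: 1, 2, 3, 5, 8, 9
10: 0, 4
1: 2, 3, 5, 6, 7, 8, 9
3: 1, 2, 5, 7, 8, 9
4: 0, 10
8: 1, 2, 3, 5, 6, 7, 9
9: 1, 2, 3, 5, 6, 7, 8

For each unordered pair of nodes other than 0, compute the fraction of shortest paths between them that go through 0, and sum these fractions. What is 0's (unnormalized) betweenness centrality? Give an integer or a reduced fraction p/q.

Pairs whose geodesics pass through 0 — 10–6: 1; 10–2: 1; 10–5: 1; 10–1: 1; 10–9: 1; 10–3: 1; 10–7: 1; 10–8: 1; 4–6: 1; 4–2: 1; 4–5: 1; 4–1: 1; 4–9: 1; 4–3: 1 … (+2 more pairs).
All other pairs contribute 0.
Summing the contributions gives betweenness(0) = 16.

16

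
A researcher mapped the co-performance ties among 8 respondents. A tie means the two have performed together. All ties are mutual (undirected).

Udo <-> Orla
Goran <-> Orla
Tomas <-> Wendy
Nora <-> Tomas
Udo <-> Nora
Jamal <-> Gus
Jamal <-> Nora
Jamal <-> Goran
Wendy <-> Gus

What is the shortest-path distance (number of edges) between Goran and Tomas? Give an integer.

One shortest route is Goran – Jamal – Nora – Tomas, which uses 3 edges, and at distance 2 from Goran we only reach {Gus, Nora, Udo}, which does not include Tomas. So d(Goran,Tomas) = 3.

3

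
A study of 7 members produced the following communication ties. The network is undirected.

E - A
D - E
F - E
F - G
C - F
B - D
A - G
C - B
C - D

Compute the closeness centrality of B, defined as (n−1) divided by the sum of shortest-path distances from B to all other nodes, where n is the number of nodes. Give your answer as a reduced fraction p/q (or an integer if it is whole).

Distances from B: A:3, C:1, D:1, E:2, F:2, G:3. Sum = 12.
n = 7, so closeness = 6/12 = 1/2.

1/2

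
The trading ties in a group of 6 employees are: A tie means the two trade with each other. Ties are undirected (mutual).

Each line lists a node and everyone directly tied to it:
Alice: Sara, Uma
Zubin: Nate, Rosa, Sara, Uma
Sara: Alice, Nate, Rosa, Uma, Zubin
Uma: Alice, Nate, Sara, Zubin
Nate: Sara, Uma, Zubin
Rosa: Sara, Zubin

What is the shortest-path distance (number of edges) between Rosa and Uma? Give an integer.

2

One shortest route is Rosa – Sara – Uma, which uses 2 edges, and Rosa and Uma are not directly tied, so nothing shorter exists. So d(Rosa,Uma) = 2.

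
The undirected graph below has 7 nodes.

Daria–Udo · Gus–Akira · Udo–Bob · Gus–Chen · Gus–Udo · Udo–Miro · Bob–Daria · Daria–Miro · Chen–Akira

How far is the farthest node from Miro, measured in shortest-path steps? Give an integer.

Distances from Miro: Akira:3, Bob:2, Chen:3, Daria:1, Gus:2, Udo:1.
The largest is 3 (to Akira and Chen), so the eccentricity of Miro is 3.

3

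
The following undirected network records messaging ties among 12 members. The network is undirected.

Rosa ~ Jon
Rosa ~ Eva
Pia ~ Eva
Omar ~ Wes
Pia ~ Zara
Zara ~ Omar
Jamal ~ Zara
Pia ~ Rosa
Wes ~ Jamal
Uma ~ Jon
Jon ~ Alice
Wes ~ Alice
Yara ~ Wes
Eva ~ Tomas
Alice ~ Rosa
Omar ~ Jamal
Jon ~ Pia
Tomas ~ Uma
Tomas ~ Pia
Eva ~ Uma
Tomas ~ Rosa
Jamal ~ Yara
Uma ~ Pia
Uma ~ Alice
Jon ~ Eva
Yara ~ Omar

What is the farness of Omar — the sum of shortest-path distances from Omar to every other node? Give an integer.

Distances from Omar: Alice:2, Eva:3, Jamal:1, Jon:3, Pia:2, Rosa:3, Tomas:3, Uma:3, Wes:1, Yara:1, Zara:1.
Sum = 2 + 3 + 1 + 3 + 2 + 3 + 3 + 3 + 1 + 1 + 1 = 23.

23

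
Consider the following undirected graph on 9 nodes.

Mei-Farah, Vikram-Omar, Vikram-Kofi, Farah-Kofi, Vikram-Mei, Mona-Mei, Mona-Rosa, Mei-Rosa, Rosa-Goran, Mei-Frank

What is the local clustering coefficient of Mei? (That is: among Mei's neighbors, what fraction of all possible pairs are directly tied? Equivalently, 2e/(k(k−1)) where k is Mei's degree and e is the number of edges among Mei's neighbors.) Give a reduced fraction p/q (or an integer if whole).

1/10

Mei's neighbors: Farah, Frank, Mona, Rosa, and Vikram (k = 5).
Possible neighbor pairs: C(5,2) = 10. Edges among them: Mona–Rosa → e = 1.
Clustering(Mei) = 1/10.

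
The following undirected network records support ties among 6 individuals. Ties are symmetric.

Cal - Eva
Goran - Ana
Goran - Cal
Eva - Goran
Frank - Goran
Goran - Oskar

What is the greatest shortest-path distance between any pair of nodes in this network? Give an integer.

2

Eccentricity of each node (its greatest distance to any other): Ana:2, Cal:2, Eva:2, Frank:2, Goran:1, Oskar:2.
The maximum eccentricity is 2, realized for instance by the pair Frank–Oskar via Frank – Goran – Oskar. So the diameter is 2.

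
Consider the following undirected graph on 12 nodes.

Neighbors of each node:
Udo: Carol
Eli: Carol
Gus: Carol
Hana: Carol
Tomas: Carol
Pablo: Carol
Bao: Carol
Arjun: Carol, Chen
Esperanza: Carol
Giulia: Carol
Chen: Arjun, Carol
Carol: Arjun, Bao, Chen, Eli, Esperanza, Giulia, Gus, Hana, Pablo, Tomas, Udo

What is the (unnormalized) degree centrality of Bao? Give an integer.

1

Bao is directly tied to Carol. That is 1 neighbor, so the degree of Bao is 1.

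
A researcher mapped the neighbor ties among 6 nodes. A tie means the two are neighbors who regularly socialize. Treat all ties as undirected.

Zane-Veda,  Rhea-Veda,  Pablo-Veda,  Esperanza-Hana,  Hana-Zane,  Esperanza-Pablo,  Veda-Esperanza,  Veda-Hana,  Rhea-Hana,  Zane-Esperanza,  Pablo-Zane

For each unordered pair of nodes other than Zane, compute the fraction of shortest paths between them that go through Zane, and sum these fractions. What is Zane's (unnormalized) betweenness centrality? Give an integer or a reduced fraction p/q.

Pairs whose geodesics pass through Zane — Hana–Pablo: 1/3.
All other pairs contribute 0.
Summing the contributions gives betweenness(Zane) = 1/3.

1/3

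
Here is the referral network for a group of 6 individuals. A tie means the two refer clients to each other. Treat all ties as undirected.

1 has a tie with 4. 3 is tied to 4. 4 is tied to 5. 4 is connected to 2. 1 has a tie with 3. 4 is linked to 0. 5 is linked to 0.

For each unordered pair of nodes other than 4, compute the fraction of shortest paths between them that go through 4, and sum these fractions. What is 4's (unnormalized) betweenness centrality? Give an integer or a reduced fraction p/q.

8

Pairs whose geodesics pass through 4 — 2–3: 1; 2–5: 1; 2–0: 1; 2–1: 1; 3–5: 1; 3–0: 1; 5–1: 1; 0–1: 1.
All other pairs contribute 0.
Summing the contributions gives betweenness(4) = 8.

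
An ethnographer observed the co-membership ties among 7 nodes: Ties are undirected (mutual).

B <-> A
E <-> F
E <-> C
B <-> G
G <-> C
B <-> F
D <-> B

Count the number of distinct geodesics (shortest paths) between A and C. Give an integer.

The shortest distance is 3, and the only length-3 path is A–B–G–C. So there is exactly 1 shortest path.

1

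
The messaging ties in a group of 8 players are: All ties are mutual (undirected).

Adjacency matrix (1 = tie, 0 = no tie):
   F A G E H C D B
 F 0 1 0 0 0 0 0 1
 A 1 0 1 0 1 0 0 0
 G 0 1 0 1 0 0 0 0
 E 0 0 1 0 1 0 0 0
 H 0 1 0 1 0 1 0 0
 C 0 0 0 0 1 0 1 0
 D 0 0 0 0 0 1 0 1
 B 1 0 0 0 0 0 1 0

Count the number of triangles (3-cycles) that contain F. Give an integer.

0

F's neighbors are A and B, but none of them are tied to each other, so no triangle contains F.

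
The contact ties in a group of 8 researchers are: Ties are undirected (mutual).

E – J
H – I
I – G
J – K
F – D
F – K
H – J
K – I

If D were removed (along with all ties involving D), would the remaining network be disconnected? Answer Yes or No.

No

Even without D, every remaining node can still reach every other (the residual graph is connected), so D is not a cut vertex.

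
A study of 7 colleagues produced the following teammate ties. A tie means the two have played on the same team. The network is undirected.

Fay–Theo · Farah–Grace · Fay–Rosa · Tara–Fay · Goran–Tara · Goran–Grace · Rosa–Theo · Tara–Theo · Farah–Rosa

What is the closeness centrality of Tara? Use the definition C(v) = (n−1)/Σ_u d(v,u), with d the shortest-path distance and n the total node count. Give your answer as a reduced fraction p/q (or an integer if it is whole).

Distances from Tara: Farah:3, Fay:1, Goran:1, Grace:2, Rosa:2, Theo:1. Sum = 10.
n = 7, so closeness = 6/10 = 3/5.

3/5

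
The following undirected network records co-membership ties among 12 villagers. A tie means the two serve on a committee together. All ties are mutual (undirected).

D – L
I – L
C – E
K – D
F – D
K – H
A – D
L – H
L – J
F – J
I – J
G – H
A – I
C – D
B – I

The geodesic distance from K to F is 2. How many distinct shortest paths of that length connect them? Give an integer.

The shortest distance is 2, and the only length-2 path is K–D–F. So there is exactly 1 shortest path.

1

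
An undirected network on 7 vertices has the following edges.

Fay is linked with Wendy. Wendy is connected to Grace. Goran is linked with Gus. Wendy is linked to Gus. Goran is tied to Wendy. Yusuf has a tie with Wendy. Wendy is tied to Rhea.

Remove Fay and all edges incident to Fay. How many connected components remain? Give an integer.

1

Fay's neighbors (Wendy) remain reachable from one another through other ties, so the rest of the network stays in one piece.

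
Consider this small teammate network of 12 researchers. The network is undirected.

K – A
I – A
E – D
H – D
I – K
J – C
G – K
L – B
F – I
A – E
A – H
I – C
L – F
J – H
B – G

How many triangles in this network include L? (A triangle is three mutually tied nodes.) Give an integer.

L's neighbors are B and F, but none of them are tied to each other, so no triangle contains L.

0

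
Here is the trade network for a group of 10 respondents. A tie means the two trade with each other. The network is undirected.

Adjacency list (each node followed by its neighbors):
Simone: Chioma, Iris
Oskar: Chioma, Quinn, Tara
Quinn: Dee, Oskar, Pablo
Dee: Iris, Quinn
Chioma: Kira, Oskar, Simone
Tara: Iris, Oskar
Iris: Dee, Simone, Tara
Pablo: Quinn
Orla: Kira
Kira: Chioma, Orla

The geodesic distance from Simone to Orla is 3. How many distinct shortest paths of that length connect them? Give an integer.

1

The shortest distance is 3, and the only length-3 path is Simone–Chioma–Kira–Orla. So there is exactly 1 shortest path.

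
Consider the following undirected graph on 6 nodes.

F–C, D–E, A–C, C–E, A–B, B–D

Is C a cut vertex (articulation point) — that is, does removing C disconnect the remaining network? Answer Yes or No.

Yes

Removing C leaves {A, B, D, and E} with no path to {F}, so the network splits into 2 components. C is a cut vertex.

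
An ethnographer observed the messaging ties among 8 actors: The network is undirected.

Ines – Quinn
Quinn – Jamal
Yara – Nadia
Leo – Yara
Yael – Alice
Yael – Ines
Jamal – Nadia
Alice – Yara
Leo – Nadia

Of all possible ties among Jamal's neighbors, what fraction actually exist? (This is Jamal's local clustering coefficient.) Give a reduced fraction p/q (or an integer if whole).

Jamal's neighbors: Nadia and Quinn (k = 2).
Possible neighbor pairs: C(2,2) = 1. Edges among them: none → e = 0.
Clustering(Jamal) = 0/1.

0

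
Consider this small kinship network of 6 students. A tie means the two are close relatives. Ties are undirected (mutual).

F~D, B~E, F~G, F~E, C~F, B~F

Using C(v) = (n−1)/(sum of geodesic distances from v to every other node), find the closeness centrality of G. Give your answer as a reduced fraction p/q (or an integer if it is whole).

Distances from G: B:2, C:2, D:2, E:2, F:1. Sum = 9.
n = 6, so closeness = 5/9.

5/9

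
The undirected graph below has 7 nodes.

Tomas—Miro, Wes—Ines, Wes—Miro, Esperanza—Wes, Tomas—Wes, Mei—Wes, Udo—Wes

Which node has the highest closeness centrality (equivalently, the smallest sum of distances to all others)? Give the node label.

Wes

Farness (sum of distances to all others) for each node — Esperanza:11, Ines:11, Mei:11, Miro:10, Tomas:10, Udo:11, Wes:6.
The smallest farness is 6, for Wes, so Wes has the highest closeness.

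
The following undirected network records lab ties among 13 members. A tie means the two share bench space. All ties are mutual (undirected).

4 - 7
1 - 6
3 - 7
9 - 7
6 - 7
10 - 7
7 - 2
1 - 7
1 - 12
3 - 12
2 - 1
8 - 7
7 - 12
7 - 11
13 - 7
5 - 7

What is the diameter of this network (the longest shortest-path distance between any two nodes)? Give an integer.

Eccentricity of each node (its greatest distance to any other): 1:2, 2:2, 3:2, 4:2, 5:2, 6:2, 7:1, 8:2, 9:2, 10:2, 11:2, 12:2, 13:2.
The maximum eccentricity is 2, realized for instance by the pair 3–4 via 3 – 7 – 4. So the diameter is 2.

2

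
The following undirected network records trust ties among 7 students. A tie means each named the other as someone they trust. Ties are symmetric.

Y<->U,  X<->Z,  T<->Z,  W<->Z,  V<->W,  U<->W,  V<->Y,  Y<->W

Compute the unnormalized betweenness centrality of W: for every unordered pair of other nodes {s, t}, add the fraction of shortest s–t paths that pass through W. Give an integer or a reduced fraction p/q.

19/2

Pairs whose geodesics pass through W — Z–V: 1; Z–Y: 1; Z–U: 1; X–V: 1; X–Y: 1; X–U: 1; T–V: 1; T–Y: 1; T–U: 1; V–U: 1/2.
All other pairs contribute 0.
Summing the contributions gives betweenness(W) = 19/2.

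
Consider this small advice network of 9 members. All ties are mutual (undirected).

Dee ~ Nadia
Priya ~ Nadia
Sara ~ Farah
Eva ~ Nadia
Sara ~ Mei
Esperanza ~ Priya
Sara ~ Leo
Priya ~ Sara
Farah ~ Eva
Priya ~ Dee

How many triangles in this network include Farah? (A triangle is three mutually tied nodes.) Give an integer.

Farah's neighbors are Eva and Sara, but none of them are tied to each other, so no triangle contains Farah.

0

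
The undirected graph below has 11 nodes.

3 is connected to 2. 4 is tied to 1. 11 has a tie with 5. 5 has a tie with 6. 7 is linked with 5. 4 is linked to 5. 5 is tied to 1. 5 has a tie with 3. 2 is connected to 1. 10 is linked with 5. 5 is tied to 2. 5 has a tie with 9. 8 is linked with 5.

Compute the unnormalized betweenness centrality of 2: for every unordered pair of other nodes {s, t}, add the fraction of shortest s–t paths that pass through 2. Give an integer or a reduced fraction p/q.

1/2

Pairs whose geodesics pass through 2 — 1–3: 1/2.
All other pairs contribute 0.
Summing the contributions gives betweenness(2) = 1/2.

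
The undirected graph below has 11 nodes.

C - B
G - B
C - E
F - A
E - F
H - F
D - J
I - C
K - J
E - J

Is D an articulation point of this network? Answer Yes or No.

Even without D, every remaining node can still reach every other (the residual graph is connected), so D is not a cut vertex.

No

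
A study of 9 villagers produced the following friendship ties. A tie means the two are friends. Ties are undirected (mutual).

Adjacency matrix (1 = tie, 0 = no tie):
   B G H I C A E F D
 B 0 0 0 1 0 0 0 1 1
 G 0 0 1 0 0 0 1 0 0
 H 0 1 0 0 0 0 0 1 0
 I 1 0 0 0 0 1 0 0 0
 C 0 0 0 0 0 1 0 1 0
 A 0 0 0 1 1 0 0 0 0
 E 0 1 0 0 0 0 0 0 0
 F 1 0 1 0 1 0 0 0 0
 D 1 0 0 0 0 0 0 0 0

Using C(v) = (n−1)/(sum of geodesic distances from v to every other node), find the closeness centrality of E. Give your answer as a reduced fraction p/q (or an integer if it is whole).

8/29

Distances from E: A:5, B:4, C:4, D:5, F:3, G:1, H:2, I:5. Sum = 29.
n = 9, so closeness = 8/29.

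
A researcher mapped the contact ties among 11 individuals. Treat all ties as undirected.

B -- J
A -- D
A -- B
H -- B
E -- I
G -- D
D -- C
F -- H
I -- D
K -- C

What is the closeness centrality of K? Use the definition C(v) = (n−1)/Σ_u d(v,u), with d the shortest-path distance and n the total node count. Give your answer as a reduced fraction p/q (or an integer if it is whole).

Distances from K: A:3, B:4, C:1, D:2, E:4, F:6, G:3, H:5, I:3, J:5. Sum = 36.
n = 11, so closeness = 10/36 = 5/18.

5/18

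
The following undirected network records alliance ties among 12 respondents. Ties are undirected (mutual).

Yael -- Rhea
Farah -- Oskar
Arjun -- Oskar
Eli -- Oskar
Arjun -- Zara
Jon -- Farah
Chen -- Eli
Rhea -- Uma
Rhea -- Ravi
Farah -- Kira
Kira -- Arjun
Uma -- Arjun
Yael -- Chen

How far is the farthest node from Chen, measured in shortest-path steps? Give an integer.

4

Distances from Chen: Arjun:3, Eli:1, Farah:3, Jon:4, Kira:4, Oskar:2, Ravi:3, Rhea:2, Uma:3, Yael:1, Zara:4.
The largest is 4 (to Kira, Zara, and Jon), so the eccentricity of Chen is 4.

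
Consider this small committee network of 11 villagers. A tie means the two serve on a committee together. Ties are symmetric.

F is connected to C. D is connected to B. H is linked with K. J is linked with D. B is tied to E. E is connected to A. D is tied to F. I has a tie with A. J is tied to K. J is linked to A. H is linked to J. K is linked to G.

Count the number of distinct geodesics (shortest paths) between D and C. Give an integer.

The shortest distance is 2, and the only length-2 path is D–F–C. So there is exactly 1 shortest path.

1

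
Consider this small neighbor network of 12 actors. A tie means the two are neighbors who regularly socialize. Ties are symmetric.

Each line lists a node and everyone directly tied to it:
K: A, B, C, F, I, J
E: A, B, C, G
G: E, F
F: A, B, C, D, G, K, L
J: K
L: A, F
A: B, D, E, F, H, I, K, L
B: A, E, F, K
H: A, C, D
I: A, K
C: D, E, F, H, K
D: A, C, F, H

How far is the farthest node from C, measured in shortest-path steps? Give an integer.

2

Distances from C: A:2, B:2, D:1, E:1, F:1, G:2, H:1, I:2, J:2, K:1, L:2.
The largest is 2 (to J, I, A, B, G, and L), so the eccentricity of C is 2.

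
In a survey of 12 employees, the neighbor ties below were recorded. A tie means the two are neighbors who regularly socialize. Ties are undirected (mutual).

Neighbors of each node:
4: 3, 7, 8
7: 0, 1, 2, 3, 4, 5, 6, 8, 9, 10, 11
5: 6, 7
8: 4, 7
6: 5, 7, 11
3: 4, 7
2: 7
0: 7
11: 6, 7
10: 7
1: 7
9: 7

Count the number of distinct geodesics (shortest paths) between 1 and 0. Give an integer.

The shortest distance is 2, and the only length-2 path is 1–7–0. So there is exactly 1 shortest path.

1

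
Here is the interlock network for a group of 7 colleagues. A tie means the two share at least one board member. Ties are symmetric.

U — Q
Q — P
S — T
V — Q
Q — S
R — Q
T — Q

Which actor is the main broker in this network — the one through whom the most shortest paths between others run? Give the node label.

Unnormalized betweenness of each node: P:0, Q:14, R:0, S:0, T:0, U:0, V:0.
Q has the largest value, 14, making it the main broker — the node through which the most shortest paths run.

Q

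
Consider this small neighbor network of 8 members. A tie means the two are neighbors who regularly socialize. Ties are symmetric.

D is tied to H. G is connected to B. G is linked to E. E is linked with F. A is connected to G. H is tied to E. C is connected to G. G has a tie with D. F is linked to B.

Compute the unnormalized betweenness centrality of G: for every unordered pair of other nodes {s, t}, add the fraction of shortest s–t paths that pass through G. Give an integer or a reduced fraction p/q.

Pairs whose geodesics pass through G — C–H: 2/2; C–E: 1; C–D: 1; C–F: 2/2; C–A: 1; C–B: 1; H–A: 2/2; H–B: 2/3; E–D: 1/2; E–A: 1; E–B: 1/2; D–F: 2/3; D–A: 1; D–B: 1 … (+2 more pairs).
All other pairs contribute 0.
Summing the contributions gives betweenness(G) = 43/3.

43/3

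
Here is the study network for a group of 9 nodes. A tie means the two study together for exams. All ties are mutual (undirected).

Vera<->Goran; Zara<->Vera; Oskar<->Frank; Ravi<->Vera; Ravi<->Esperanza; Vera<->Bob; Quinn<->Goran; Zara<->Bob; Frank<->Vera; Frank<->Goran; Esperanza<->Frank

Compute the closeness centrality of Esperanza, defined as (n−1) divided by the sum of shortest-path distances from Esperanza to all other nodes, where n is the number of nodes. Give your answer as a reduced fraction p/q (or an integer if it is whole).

8/17

Distances from Esperanza: Bob:3, Frank:1, Goran:2, Oskar:2, Quinn:3, Ravi:1, Vera:2, Zara:3. Sum = 17.
n = 9, so closeness = 8/17.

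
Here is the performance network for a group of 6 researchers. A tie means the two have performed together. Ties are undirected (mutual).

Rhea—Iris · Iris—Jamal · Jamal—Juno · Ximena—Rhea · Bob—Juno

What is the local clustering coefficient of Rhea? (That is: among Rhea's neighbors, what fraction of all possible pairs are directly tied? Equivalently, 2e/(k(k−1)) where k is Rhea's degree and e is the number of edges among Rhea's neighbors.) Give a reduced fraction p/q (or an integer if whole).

0

Rhea's neighbors: Iris and Ximena (k = 2).
Possible neighbor pairs: C(2,2) = 1. Edges among them: none → e = 0.
Clustering(Rhea) = 0/1.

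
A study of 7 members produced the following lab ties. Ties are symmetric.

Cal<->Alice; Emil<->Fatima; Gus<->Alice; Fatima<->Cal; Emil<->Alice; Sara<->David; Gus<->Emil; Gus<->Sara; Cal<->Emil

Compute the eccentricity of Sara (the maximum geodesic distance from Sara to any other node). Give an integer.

3

Distances from Sara: Alice:2, Cal:3, David:1, Emil:2, Fatima:3, Gus:1.
The largest is 3 (to Cal and Fatima), so the eccentricity of Sara is 3.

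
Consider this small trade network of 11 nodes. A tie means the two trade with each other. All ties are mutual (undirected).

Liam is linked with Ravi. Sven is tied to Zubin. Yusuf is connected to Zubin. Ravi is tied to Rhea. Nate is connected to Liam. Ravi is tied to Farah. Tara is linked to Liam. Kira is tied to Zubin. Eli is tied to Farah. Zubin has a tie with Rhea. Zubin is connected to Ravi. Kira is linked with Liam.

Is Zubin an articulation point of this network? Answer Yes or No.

Yes

Removing Zubin leaves {Yusuf} with no path to {Eli, Farah, Kira, Liam, Nate, Ravi, Rhea, and Tara}, so the network splits into 3 components. Zubin is a cut vertex.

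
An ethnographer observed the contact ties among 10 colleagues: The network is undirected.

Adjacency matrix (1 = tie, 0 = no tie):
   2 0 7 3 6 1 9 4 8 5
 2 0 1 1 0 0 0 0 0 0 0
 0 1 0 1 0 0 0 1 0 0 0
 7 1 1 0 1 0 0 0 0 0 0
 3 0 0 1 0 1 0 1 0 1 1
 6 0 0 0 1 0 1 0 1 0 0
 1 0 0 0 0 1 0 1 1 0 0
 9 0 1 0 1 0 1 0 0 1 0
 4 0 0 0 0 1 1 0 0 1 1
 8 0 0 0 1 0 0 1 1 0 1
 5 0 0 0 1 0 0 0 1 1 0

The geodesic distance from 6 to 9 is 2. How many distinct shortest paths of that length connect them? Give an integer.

2

The shortest distance is 2. The length-2 paths are: 6–3–9; 6–1–9.
That gives 2 distinct shortest paths.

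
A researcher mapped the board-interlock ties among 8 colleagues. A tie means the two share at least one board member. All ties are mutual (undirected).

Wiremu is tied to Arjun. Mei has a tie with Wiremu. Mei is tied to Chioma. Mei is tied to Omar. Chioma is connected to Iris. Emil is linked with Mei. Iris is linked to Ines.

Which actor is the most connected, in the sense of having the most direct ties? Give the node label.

Degrees — Arjun:1, Chioma:2, Emil:1, Ines:1, Iris:2, Mei:4, Omar:1, Wiremu:2.
The maximum is 4, attained only by Mei.

Mei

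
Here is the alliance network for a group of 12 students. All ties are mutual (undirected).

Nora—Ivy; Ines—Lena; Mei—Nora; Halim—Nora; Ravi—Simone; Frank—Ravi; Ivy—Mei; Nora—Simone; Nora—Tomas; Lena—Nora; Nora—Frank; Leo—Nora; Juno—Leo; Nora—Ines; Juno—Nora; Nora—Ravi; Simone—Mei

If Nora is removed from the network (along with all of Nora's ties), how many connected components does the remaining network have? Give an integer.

5

Without Nora, the remaining ties split the others into: {Frank, Ivy, Mei, Ravi, Simone}; {Tomas}; {Halim}; {Juno, Leo}; {Ines, Lena}.
That's 5 separate components.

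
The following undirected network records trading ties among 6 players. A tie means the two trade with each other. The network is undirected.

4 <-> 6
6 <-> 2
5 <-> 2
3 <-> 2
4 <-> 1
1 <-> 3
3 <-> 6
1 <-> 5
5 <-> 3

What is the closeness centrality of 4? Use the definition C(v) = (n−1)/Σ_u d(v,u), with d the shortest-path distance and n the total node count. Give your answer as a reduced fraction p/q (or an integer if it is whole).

5/8

Distances from 4: 1:1, 2:2, 3:2, 5:2, 6:1. Sum = 8.
n = 6, so closeness = 5/8.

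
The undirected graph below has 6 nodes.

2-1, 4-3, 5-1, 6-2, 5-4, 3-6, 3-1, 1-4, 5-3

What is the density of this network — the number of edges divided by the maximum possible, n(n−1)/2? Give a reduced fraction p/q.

There are 9 edges and 6 nodes, so the maximum possible is C(6,2) = 15.
Density = 9/15 = 3/5.

3/5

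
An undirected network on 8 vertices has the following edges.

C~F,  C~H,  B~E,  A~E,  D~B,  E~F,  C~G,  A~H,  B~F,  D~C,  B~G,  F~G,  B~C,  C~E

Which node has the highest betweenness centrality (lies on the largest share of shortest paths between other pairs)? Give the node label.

Unnormalized betweenness of each node: A:1/2, B:29/12, C:15/2, D:0, E:47/12, F:7/12, G:0, H:13/12.
C has the largest value, 15/2, making it the main broker — the node through which the most shortest paths run.

C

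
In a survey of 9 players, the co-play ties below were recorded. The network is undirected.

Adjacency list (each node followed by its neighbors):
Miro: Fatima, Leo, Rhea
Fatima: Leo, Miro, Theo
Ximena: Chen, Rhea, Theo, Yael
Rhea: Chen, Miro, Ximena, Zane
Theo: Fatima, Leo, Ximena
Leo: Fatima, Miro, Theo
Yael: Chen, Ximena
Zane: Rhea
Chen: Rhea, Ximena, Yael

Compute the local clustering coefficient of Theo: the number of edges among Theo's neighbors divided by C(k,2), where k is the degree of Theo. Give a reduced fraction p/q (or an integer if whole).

1/3

Theo's neighbors: Fatima, Leo, and Ximena (k = 3).
Possible neighbor pairs: C(3,2) = 3. Edges among them: Fatima–Leo → e = 1.
Clustering(Theo) = 1/3.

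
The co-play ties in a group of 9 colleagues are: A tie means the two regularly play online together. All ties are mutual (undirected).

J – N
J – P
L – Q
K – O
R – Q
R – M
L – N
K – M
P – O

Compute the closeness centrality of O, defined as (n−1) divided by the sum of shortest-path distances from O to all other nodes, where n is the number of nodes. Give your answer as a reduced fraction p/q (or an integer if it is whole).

2/5

Distances from O: J:2, K:1, L:4, M:2, N:3, P:1, Q:4, R:3. Sum = 20.
n = 9, so closeness = 8/20 = 2/5.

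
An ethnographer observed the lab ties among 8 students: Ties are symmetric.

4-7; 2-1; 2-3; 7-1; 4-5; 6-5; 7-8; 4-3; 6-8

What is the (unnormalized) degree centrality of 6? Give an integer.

6 is directly tied to 5 and 8. That is 2 neighbors, so the degree of 6 is 2.

2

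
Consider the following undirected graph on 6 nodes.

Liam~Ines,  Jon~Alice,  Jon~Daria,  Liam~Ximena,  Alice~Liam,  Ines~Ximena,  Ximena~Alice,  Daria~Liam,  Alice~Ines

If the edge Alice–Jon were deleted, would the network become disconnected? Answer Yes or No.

No

Even without that edge, Alice still reaches Jon via Alice – Liam – Daria – Jon, so the network stays connected. Not a bridge.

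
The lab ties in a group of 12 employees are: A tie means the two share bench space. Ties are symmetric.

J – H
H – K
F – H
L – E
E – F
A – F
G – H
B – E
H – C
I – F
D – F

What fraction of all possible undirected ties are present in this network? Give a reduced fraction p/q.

There are 11 edges and 12 nodes, so the maximum possible is C(12,2) = 66.
Density = 11/66 = 1/6.

1/6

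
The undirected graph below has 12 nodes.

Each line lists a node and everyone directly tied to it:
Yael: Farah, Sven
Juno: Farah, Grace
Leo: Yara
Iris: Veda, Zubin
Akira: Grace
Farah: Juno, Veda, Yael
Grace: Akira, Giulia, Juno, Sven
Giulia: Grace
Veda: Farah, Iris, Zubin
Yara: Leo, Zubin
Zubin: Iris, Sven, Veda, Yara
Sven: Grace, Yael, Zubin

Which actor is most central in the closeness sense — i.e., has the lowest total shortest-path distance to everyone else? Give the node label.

Farness (sum of distances to all others) for each node — Akira:33, Farah:24, Giulia:33, Grace:23, Iris:28, Juno:27, Leo:39, Sven:20, Veda:25, Yael:26, Yara:29, Zubin:21.
The smallest farness is 20, for Sven, so Sven has the highest closeness.

Sven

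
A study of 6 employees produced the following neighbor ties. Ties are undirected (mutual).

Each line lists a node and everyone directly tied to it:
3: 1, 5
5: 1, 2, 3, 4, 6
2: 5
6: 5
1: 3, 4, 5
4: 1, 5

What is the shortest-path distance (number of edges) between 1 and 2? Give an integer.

2

One shortest route is 1 – 5 – 2, which uses 2 edges, and 1 and 2 are not directly tied, so nothing shorter exists. So d(1,2) = 2.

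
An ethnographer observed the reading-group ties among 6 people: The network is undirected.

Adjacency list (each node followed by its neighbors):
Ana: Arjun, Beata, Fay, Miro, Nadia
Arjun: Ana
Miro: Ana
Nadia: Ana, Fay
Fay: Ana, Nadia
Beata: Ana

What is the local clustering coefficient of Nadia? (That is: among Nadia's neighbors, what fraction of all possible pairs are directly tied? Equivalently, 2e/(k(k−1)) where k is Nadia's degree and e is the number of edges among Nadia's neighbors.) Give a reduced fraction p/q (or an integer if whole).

1

Nadia's neighbors: Ana and Fay (k = 2).
Possible neighbor pairs: C(2,2) = 1. Edges among them: Ana–Fay → e = 1.
Clustering(Nadia) = 1/1.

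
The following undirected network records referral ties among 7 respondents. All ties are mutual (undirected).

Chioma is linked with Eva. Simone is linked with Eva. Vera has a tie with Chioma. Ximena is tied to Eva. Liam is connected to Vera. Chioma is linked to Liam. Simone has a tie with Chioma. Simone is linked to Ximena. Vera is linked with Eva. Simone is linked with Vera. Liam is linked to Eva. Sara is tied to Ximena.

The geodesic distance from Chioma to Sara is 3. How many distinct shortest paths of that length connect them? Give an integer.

The shortest distance is 3. The length-3 paths are: Chioma–Simone–Ximena–Sara; Chioma–Eva–Ximena–Sara.
That gives 2 distinct shortest paths.

2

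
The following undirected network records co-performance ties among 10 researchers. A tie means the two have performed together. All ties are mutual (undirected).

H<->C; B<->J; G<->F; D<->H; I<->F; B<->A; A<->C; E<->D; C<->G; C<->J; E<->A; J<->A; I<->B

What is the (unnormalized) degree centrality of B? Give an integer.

B is directly tied to A, I, and J. That is 3 neighbors, so the degree of B is 3.

3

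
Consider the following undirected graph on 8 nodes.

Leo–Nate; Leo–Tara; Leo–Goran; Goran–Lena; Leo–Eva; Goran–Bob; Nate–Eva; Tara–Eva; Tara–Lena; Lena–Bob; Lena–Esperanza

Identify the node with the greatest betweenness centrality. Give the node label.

Lena

Unnormalized betweenness of each node: Bob:0, Esperanza:0, Eva:7/6, Goran:25/6, Lena:8, Leo:35/6, Nate:0, Tara:29/6.
Lena has the largest value, 8, making it the main broker — the node through which the most shortest paths run.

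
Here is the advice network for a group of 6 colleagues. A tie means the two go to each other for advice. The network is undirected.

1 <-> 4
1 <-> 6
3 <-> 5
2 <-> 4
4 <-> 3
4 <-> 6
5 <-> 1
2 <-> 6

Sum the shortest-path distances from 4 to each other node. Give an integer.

Distances from 4: 1:1, 2:1, 3:1, 5:2, 6:1.
Sum = 1 + 1 + 1 + 2 + 1 = 6.

6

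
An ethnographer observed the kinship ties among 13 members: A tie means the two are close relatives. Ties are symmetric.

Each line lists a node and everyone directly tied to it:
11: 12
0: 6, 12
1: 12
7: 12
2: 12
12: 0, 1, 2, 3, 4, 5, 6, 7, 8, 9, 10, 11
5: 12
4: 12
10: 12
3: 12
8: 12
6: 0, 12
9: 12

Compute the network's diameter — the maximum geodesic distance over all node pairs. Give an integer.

Eccentricity of each node (its greatest distance to any other): 0:2, 1:2, 2:2, 3:2, 4:2, 5:2, 6:2, 7:2, 8:2, 9:2, 10:2, 11:2, 12:1.
The maximum eccentricity is 2, realized for instance by the pair 11–0 via 11 – 12 – 0. So the diameter is 2.

2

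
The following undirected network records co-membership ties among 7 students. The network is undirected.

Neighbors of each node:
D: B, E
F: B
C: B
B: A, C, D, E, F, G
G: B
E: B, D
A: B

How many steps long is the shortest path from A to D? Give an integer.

2

One shortest route is A – B – D, which uses 2 edges, and A and D are not directly tied, so nothing shorter exists. So d(A,D) = 2.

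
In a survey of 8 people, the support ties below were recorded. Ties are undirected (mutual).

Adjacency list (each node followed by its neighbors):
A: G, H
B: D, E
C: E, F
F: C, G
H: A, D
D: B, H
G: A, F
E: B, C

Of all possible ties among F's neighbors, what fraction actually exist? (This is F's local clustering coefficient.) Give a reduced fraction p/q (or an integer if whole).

0

F's neighbors: C and G (k = 2).
Possible neighbor pairs: C(2,2) = 1. Edges among them: none → e = 0.
Clustering(F) = 0/1.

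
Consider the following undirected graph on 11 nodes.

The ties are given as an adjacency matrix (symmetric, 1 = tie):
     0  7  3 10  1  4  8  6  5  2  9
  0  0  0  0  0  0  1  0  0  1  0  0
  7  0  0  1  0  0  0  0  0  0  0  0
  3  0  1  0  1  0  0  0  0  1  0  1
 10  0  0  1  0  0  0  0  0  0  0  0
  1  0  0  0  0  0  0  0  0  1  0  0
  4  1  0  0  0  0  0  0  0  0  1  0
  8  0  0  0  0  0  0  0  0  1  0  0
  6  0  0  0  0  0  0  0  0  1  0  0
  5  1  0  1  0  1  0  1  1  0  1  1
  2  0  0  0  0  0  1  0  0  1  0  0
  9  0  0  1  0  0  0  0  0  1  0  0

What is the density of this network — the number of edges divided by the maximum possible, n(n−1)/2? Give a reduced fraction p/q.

12/55

There are 12 edges and 11 nodes, so the maximum possible is C(11,2) = 55.
Density = 12/55.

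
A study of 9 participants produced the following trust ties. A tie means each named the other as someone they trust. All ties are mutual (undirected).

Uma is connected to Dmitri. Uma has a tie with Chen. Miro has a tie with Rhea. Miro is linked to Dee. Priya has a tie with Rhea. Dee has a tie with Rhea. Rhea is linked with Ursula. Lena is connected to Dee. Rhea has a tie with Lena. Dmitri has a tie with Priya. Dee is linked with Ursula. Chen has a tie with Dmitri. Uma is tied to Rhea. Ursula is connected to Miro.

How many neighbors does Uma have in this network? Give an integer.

Uma is directly tied to Chen, Dmitri, and Rhea. That is 3 neighbors, so the degree of Uma is 3.

3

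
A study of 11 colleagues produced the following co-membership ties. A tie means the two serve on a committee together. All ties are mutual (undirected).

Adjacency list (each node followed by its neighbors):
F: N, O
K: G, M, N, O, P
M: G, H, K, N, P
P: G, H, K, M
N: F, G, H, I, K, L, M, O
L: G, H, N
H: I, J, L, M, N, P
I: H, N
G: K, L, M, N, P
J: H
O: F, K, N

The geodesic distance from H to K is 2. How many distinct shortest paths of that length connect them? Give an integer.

The shortest distance is 2. The length-2 paths are: H–P–K; H–N–K; H–M–K.
That gives 3 distinct shortest paths.

3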